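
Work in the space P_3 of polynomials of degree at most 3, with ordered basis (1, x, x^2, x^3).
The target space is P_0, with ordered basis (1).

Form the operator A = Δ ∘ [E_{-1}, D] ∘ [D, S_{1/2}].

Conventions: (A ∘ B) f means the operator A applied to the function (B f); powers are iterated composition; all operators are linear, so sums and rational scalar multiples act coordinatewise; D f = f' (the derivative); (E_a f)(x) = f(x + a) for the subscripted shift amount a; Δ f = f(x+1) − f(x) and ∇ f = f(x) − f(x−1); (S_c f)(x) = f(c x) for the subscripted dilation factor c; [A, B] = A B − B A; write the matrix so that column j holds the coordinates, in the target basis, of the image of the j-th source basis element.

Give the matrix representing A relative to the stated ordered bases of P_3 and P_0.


image of 1: 0
image of x: 0
image of x^2: 0
image of x^3: 0
each image's coordinates form column j of the matrix

the matrix is [[0, 0, 0, 0]] (rows listed top to bottom)


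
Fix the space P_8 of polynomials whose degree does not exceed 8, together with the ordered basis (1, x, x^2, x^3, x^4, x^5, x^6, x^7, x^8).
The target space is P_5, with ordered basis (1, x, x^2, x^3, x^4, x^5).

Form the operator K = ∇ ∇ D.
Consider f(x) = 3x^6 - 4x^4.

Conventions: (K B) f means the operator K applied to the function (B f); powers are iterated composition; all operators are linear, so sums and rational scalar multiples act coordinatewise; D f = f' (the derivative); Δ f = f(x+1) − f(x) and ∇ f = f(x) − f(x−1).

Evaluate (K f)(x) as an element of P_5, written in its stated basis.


D f = 18x^5 - 16x^3
∇ D f = 90x^4 - 180x^3 + 132x^2 - 42x + 2
∇ ∇ D f = 360x^3 - 1080x^2 + 1164x - 444

the image equals g(x) = 360x^3 - 1080x^2 + 1164x - 444


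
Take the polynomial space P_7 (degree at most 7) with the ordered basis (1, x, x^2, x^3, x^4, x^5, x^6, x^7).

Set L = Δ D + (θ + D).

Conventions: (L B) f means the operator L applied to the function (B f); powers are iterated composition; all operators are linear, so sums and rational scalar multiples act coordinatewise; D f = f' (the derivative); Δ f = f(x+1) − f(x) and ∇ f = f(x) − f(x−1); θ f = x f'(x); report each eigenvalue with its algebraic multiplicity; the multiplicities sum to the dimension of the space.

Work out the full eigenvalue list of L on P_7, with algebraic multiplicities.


image of 1: 0
image of x: x + 1
image of x^2: 2x^2 + 2x + 2
image of x^3: 3x^3 + 3x^2 + 6x + 3
image of x^4: 4x^4 + 4x^3 + 12x^2 + 12x + 4
image of x^5: 5x^5 + 5x^4 + 20x^3 + 30x^2 + 20x + 5
image of x^6: 6x^6 + 6x^5 + 30x^4 + 60x^3 + 60x^2 + 30x + 6
image of x^7: 7x^7 + 7x^6 + 42x^5 + 105x^4 + 140x^3 + 105x^2 + 42x + 7
the matrix is upper triangular; its diagonal is (0, 1, 2, 3, 4, 5, 6, 7)
for a triangular matrix the eigenvalues are the diagonal entries, with algebraic multiplicity their repetition count

λ = 0 (multiplicity 1), λ = 1 (multiplicity 1), λ = 2 (multiplicity 1), λ = 3 (multiplicity 1), λ = 4 (multiplicity 1), λ = 5 (multiplicity 1), λ = 6 (multiplicity 1), λ = 7 (multiplicity 1)


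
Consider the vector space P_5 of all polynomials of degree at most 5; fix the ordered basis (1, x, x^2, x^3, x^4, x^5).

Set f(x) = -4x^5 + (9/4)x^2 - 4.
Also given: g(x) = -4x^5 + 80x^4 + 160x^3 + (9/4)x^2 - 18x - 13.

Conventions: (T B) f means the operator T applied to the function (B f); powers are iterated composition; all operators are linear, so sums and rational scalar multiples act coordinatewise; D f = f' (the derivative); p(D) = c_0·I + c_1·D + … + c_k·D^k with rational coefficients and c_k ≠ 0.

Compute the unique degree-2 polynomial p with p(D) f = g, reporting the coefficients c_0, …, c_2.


p(D) = I − 4·D − 2·D^2, i.e. c_0 = 1, c_1 = -4, c_2 = -2

D^0 f = -4x^5 + (9/4)x^2 - 4
D^1 f = -20x^4 + (9/2)x
D^2 f = -80x^3 + 9/2
matching coefficients of g against c_0 f + c_1 Df + … from the top degree down determines the c_i
solution: c_0 = 1, c_1 = -4, c_2 = -2


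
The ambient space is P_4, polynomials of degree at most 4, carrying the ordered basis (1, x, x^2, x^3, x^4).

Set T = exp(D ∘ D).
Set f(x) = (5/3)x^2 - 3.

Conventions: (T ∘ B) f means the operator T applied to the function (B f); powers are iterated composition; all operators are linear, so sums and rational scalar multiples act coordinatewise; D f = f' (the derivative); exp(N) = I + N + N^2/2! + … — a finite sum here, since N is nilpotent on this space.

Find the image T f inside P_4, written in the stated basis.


order-1 term: 10/3
the series for exp(D ∘ D) f terminates at order 1
exp(D ∘ D) f = (5/3)x^2 + 1/3

the image equals g(x) = (5/3)x^2 + 1/3


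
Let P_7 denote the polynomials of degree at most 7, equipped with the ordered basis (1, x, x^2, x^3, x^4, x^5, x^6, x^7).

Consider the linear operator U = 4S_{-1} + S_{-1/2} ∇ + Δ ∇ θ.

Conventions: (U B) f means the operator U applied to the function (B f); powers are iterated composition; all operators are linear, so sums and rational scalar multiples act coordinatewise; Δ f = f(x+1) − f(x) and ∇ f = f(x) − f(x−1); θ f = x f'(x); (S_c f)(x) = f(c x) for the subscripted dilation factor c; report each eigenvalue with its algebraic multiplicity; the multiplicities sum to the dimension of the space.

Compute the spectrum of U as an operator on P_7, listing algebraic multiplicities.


image of 1: 4
image of x: -4x + 1
image of x^2: 4x^2 - x + 3
image of x^3: -4x^3 + (3/4)x^2 + (39/2)x + 1
image of x^4: 4x^4 - (1/2)x^3 + (93/2)x^2 - 2x + 7
image of x^5: -4x^5 + (5/16)x^4 + (405/4)x^3 + (5/2)x^2 + (105/2)x + 1
image of x^6: 4x^6 - (3/16)x^5 + (2865/16)x^4 - (5/2)x^3 + (705/4)x^2 - 3x + 11
image of x^7: -4x^7 + (7/64)x^6 + (9429/32)x^5 + (35/16)x^4 + (3955/8)x^3 + (21/4)x^2 + (203/2)x + 1
the matrix is upper triangular; its diagonal is (4, -4, 4, -4, 4, -4, 4, -4)
for a triangular matrix the eigenvalues are the diagonal entries, with algebraic multiplicity their repetition count

λ = -4 (multiplicity 4), λ = 4 (multiplicity 4)


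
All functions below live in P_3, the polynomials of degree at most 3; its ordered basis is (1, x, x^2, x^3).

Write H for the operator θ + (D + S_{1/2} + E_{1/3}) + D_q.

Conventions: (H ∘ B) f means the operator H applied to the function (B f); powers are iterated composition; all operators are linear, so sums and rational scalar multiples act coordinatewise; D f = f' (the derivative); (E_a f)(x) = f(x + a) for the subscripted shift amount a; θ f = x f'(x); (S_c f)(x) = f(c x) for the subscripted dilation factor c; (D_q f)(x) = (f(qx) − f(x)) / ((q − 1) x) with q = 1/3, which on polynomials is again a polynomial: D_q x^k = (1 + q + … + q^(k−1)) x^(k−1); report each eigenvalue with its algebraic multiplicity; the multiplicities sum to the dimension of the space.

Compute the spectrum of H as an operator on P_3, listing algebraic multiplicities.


λ = 2 (multiplicity 1), λ = 5/2 (multiplicity 1), λ = 13/4 (multiplicity 1), λ = 33/8 (multiplicity 1)

image of 1: 2
image of x: (5/2)x + 7/3
image of x^2: (13/4)x^2 + 4x + 1/9
image of x^3: (33/8)x^3 + (49/9)x^2 + (1/3)x + 1/27
the matrix is upper triangular; its diagonal is (2, 5/2, 13/4, 33/8)
for a triangular matrix the eigenvalues are the diagonal entries, with algebraic multiplicity their repetition count


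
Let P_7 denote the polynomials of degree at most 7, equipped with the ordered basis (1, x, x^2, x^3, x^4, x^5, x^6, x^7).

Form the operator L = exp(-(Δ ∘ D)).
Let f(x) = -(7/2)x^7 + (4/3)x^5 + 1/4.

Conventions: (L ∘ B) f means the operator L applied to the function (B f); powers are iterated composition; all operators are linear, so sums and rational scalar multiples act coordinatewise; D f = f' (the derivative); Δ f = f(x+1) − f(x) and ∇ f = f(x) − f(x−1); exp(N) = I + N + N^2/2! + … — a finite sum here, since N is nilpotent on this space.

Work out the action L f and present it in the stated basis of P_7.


the image equals g(x) = -(7/2)x^7 + (445/3)x^5 + (735/2)x^4 - (3020/3)x^3 - (8165/2)x^2 - (6014/3)x + 27637/12

order-1 term: 147x^5 + (735/2)x^4 + (1390/3)x^3 + (655/2)x^2 + (361/3)x + 107/6
order-2 term: -1470x^3 - 4410x^2 - 5065x - 2125
order-3 term: 2940x + 4410
the series for exp(-(Δ ∘ D)) f terminates at order 3
exp(-(Δ ∘ D)) f = -(7/2)x^7 + (445/3)x^5 + (735/2)x^4 - (3020/3)x^3 - (8165/2)x^2 - (6014/3)x + 27637/12


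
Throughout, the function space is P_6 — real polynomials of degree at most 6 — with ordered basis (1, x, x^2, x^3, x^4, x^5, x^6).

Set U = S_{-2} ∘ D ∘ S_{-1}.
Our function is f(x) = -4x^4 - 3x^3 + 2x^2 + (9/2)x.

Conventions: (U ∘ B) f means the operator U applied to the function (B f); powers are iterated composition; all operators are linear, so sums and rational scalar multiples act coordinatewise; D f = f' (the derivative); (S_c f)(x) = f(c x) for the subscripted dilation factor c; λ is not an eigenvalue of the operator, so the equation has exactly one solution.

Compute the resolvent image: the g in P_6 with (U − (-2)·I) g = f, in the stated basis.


g(x) = -2x^4 - (67/2)x^3 - 200x^2 - (1591/4)x - 1591/8

write g with unknown coordinates in the stated basis and equate coefficients in (U − (-2)·I) g = f
solving from the highest basis element down gives g = -2x^4 - (67/2)x^3 - 200x^2 - (1591/4)x - 1591/8
check: U g = 64x^3 + 402x^2 + 800x + 1591/4
so U g − (-2)·g = -4x^4 - 3x^3 + 2x^2 + (9/2)x = f ✓


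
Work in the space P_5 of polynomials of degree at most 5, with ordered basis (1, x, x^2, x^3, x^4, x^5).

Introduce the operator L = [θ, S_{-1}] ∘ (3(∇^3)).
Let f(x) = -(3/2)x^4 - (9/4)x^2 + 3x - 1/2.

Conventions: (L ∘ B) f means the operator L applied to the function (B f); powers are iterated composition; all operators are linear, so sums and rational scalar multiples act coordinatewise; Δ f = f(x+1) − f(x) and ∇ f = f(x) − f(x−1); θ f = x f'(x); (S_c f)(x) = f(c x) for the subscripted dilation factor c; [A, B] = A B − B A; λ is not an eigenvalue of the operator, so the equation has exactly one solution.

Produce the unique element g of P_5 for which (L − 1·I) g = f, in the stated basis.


write g with unknown coordinates in the stated basis and equate coefficients in (L − 1·I) g = f
solving from the highest basis element down gives g = (3/2)x^4 + (9/4)x^2 - 3x + 1/2
check: L g = 0
so L g − 1·g = -(3/2)x^4 - (9/4)x^2 + 3x - 1/2 = f ✓

the result is g(x) = (3/2)x^4 + (9/4)x^2 - 3x + 1/2


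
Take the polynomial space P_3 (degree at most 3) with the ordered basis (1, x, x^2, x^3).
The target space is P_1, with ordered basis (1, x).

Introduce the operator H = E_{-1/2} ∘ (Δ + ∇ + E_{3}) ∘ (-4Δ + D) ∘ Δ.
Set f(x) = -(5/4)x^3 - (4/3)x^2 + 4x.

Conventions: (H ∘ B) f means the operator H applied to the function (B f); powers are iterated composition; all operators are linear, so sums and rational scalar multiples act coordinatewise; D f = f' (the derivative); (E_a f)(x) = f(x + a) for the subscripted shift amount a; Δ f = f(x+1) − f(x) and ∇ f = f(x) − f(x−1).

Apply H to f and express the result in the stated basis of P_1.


Δ f = -(15/4)x^2 - (77/12)x + 17/12
Δ Δ f = -(15/2)x - 61/6
(-4Δ) Δ f = 30x + 122/3
D Δ f = -(15/2)x - 77/12
(-4Δ + D) Δ f = (45/2)x + 137/4
Δ (-4Δ + D) Δ f = 45/2
∇ (-4Δ + D) Δ f = 45/2
E_{3} (-4Δ + D) Δ f = (45/2)x + 407/4
(Δ + ∇ + E_{3}) (-4Δ + D) Δ f = (45/2)x + 587/4
E_{-1/2} (Δ + ∇ + E_{3}) (-4Δ + D) Δ f = (45/2)x + 271/2

g(x) = (45/2)x + 271/2


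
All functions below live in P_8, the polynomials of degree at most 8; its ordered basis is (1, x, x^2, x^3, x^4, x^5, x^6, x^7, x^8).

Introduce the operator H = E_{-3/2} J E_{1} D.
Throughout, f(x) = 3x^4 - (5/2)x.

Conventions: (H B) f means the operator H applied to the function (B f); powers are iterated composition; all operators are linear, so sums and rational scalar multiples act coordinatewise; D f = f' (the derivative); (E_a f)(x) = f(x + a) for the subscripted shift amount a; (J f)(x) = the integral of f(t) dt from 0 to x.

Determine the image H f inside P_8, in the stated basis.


g(x) = 3x^4 - 6x^3 + (9/2)x^2 - 4x + 15/16

D f = 12x^3 - 5/2
E_{1} D f = 12x^3 + 36x^2 + 36x + 19/2
J (E_{1} D) f = 3x^4 + 12x^3 + 18x^2 + (19/2)x
E_{-3/2} J (E_{1} D) f = 3x^4 - 6x^3 + (9/2)x^2 - 4x + 15/16


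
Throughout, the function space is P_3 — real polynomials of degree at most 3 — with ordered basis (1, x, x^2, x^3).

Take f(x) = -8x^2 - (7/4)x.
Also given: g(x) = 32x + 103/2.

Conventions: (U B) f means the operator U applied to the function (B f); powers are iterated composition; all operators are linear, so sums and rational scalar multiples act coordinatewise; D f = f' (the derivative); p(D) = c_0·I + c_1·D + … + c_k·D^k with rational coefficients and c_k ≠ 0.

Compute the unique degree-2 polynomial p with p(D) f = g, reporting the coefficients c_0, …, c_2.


p(D) = -2·D − 3·D^2, i.e. c_0 = 0, c_1 = -2, c_2 = -3

D^0 f = -8x^2 - (7/4)x
D^1 f = -16x - 7/4
D^2 f = -16
matching coefficients of g against c_0 f + c_1 Df + … from the top degree down determines the c_i
solution: c_0 = 0, c_1 = -2, c_2 = -3


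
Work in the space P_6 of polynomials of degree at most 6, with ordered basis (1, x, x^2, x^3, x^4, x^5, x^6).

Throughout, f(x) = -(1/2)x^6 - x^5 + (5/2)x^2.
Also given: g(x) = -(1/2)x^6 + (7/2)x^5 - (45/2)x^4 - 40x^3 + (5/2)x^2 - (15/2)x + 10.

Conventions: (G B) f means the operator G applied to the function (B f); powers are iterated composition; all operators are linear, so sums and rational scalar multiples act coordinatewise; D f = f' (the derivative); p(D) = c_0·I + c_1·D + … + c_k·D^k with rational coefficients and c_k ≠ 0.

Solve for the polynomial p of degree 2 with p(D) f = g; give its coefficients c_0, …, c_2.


D^0 f = -(1/2)x^6 - x^5 + (5/2)x^2
D^1 f = -3x^5 - 5x^4 + 5x
D^2 f = -15x^4 - 20x^3 + 5
matching coefficients of g against c_0 f + c_1 Df + … from the top degree down determines the c_i
solution: c_0 = 1, c_1 = -3/2, c_2 = 2

c_0 = 1, c_1 = -3/2, c_2 = 2


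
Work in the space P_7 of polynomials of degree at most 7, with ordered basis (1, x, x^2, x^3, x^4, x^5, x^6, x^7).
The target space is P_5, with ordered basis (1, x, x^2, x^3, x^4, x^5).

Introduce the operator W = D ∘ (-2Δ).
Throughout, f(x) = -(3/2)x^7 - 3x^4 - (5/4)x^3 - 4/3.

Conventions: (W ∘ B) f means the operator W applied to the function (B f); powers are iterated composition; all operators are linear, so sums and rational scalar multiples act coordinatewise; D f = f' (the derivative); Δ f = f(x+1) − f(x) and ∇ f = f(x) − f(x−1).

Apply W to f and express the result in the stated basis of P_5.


g(x) = 126x^5 + 315x^4 + 420x^3 + 387x^2 + 213x + 105/2

Δ f = -(21/2)x^6 - (63/2)x^5 - (105/2)x^4 - (129/2)x^3 - (213/4)x^2 - (105/4)x - 23/4
(-2Δ) f = 21x^6 + 63x^5 + 105x^4 + 129x^3 + (213/2)x^2 + (105/2)x + 23/2
D (-2Δ) f = 126x^5 + 315x^4 + 420x^3 + 387x^2 + 213x + 105/2


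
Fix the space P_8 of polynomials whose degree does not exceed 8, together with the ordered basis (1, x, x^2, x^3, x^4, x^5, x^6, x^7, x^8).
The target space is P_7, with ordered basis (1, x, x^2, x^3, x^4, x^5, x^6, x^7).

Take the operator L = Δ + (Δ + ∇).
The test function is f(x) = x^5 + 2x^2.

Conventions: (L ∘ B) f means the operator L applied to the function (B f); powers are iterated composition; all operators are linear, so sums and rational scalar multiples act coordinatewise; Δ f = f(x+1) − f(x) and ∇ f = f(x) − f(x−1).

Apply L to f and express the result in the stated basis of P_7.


the image equals g(x) = 15x^4 + 10x^3 + 30x^2 + 17x + 5

Δ f = 5x^4 + 10x^3 + 10x^2 + 9x + 3
Δ f = 5x^4 + 10x^3 + 10x^2 + 9x + 3
∇ f = 5x^4 - 10x^3 + 10x^2 - x - 1
(Δ + ∇) f = 10x^4 + 20x^2 + 8x + 2
(Δ + (Δ + ∇)) f = 15x^4 + 10x^3 + 30x^2 + 17x + 5


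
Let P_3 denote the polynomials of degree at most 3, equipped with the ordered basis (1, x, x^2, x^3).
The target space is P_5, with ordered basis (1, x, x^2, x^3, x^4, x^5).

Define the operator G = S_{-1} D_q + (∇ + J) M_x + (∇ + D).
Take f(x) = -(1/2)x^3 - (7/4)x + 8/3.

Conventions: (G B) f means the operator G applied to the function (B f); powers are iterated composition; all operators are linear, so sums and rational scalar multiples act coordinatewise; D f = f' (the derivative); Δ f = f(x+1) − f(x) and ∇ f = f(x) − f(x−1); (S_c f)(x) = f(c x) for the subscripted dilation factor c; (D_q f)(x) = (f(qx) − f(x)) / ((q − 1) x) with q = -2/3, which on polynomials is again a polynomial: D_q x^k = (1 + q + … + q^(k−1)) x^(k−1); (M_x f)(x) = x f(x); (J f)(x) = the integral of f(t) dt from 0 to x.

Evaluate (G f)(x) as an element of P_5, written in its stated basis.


the result is g(x) = -(1/10)x^5 - (31/12)x^3 + (17/18)x^2 - 4x - 5/6

D_q f = -(7/18)x^2 - 7/4
S_{-1} D_q f = -(7/18)x^2 - 7/4
M_x f = -(1/2)x^4 - (7/4)x^2 + (8/3)x
∇ M_x f = -2x^3 + 3x^2 - (11/2)x + 59/12
J M_x f = -(1/10)x^5 - (7/12)x^3 + (4/3)x^2
(∇ + J) M_x f = -(1/10)x^5 - (31/12)x^3 + (13/3)x^2 - (11/2)x + 59/12
∇ f = -(3/2)x^2 + (3/2)x - 9/4
D f = -(3/2)x^2 - 7/4
(∇ + D) f = -3x^2 + (3/2)x - 4
(S_{-1} D_q + (∇ + J) M_x + (∇ + D)) f = -(1/10)x^5 - (31/12)x^3 + (17/18)x^2 - 4x - 5/6


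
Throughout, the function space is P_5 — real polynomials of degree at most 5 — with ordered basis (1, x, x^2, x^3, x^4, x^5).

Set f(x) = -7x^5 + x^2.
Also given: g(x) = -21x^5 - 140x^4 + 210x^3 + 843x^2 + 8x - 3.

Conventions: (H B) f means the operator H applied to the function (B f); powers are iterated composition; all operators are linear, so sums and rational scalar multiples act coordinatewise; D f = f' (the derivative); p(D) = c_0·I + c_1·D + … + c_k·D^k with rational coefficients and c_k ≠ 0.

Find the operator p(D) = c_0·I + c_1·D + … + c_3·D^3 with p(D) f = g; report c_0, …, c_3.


c_0 = 3, c_1 = 4, c_2 = -3/2, c_3 = -2

D^0 f = -7x^5 + x^2
D^1 f = -35x^4 + 2x
D^2 f = -140x^3 + 2
D^3 f = -420x^2
matching coefficients of g against c_0 f + c_1 Df + … from the top degree down determines the c_i
solution: c_0 = 3, c_1 = 4, c_2 = -3/2, c_3 = -2


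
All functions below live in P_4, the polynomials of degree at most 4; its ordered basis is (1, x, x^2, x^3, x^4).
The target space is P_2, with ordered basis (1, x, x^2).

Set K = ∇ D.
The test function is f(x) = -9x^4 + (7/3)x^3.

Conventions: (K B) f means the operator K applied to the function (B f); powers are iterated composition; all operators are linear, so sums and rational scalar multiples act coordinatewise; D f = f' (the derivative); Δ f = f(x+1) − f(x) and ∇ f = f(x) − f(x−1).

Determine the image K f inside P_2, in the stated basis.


g(x) = -108x^2 + 122x - 43

D f = -36x^3 + 7x^2
∇ D f = -108x^2 + 122x - 43


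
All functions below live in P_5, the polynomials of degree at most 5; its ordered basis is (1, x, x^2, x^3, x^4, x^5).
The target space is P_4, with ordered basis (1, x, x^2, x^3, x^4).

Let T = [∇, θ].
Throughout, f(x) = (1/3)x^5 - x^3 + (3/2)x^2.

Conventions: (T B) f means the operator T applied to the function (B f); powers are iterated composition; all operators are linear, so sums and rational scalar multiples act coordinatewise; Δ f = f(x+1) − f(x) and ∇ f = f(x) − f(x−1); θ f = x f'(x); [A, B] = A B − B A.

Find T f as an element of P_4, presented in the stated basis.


the image equals g(x) = (5/3)x^4 - (20/3)x^3 + 7x^2 + (7/3)x - 13/3

θ f = (5/3)x^5 - 3x^3 + 3x^2
∇ θ f = (25/3)x^4 - (50/3)x^3 + (23/3)x^2 + (20/3)x - 13/3
∇ f = (5/3)x^4 - (10/3)x^3 + (1/3)x^2 + (13/3)x - 13/6
θ ∇ f = (20/3)x^4 - 10x^3 + (2/3)x^2 + (13/3)x
[∇, θ] f = (5/3)x^4 - (20/3)x^3 + 7x^2 + (7/3)x - 13/3


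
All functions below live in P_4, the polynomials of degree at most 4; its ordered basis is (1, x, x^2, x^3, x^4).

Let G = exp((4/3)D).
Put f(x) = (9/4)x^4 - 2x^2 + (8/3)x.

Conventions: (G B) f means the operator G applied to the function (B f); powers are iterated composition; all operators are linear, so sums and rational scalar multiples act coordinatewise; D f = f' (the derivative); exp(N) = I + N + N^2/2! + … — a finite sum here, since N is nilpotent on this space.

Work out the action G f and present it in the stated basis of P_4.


order-1 term: 12x^3 - (16/3)x + 32/9
order-2 term: 24x^2 - 32/9
order-3 term: (64/3)x
order-4 term: 64/9
the series for exp((4/3)D) f terminates at order 4
exp((4/3)D) f = (9/4)x^4 + 12x^3 + 22x^2 + (56/3)x + 64/9

g(x) = (9/4)x^4 + 12x^3 + 22x^2 + (56/3)x + 64/9


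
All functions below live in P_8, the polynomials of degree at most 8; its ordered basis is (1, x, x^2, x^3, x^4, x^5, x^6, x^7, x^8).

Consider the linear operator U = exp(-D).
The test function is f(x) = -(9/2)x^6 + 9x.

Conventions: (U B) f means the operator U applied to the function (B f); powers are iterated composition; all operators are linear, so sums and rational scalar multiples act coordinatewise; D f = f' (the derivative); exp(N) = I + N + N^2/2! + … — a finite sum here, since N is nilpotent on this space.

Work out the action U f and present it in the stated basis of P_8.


order-1 term: 27x^5 - 9
order-2 term: -(135/2)x^4
order-3 term: 90x^3
order-4 term: -(135/2)x^2
order-5 term: 27x
order-6 term: -9/2
the series for exp(-D) f terminates at order 6
exp(-D) f = -(9/2)x^6 + 27x^5 - (135/2)x^4 + 90x^3 - (135/2)x^2 + 36x - 27/2

the result is g(x) = -(9/2)x^6 + 27x^5 - (135/2)x^4 + 90x^3 - (135/2)x^2 + 36x - 27/2


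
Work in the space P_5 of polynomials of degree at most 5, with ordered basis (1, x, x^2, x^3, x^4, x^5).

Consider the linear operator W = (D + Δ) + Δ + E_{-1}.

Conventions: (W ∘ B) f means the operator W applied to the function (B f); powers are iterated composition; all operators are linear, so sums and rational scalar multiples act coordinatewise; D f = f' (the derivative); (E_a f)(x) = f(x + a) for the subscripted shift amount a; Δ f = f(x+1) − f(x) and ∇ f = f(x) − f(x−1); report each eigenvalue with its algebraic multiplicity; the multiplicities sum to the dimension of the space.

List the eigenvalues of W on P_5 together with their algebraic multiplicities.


λ = 1 (multiplicity 6)

image of 1: 1
image of x: x + 2
image of x^2: x^2 + 4x + 3
image of x^3: x^3 + 6x^2 + 9x + 1
image of x^4: x^4 + 8x^3 + 18x^2 + 4x + 3
image of x^5: x^5 + 10x^4 + 30x^3 + 10x^2 + 15x + 1
the matrix is upper triangular; its diagonal is (1, 1, 1, 1, 1, 1)
for a triangular matrix the eigenvalues are the diagonal entries, with algebraic multiplicity their repetition count


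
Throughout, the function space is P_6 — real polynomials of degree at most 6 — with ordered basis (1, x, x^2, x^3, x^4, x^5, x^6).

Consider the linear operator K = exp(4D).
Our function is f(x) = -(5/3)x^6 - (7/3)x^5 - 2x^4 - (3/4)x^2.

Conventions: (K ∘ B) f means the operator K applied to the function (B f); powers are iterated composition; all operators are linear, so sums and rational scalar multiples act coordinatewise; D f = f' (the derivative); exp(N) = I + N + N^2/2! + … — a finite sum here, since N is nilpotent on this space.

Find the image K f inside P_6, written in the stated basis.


the image equals g(x) = -(5/3)x^6 - (127/3)x^5 - (1346/3)x^4 - (7616/3)x^3 - (97033/12)x^2 - (41234/3)x - 9740

order-1 term: -40x^5 - (140/3)x^4 - 32x^3 - 6x
order-2 term: -400x^4 - (1120/3)x^3 - 192x^2 - 12
order-3 term: -(6400/3)x^3 - (4480/3)x^2 - 512x
order-4 term: -6400x^2 - (8960/3)x - 512
order-5 term: -10240x - 7168/3
order-6 term: -20480/3
the series for exp(4D) f terminates at order 6
exp(4D) f = -(5/3)x^6 - (127/3)x^5 - (1346/3)x^4 - (7616/3)x^3 - (97033/12)x^2 - (41234/3)x - 9740


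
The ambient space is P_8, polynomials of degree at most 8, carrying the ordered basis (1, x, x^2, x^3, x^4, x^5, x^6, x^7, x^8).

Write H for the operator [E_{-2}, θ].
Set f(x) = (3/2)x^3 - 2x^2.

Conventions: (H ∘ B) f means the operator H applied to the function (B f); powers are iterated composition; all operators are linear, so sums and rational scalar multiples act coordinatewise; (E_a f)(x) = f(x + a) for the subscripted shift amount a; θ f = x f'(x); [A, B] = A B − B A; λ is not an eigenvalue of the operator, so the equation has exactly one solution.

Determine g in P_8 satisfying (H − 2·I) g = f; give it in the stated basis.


the result is g(x) = -(3/4)x^3 + (13/4)x^2 - (31/2)x + 75/2

write g with unknown coordinates in the stated basis and equate coefficients in (H − 2·I) g = f
solving from the highest basis element down gives g = -(3/4)x^3 + (13/4)x^2 - (31/2)x + 75/2
check: H g = (9/2)x^2 - 31x + 75
so H g − 2·g = (3/2)x^3 - 2x^2 = f ✓


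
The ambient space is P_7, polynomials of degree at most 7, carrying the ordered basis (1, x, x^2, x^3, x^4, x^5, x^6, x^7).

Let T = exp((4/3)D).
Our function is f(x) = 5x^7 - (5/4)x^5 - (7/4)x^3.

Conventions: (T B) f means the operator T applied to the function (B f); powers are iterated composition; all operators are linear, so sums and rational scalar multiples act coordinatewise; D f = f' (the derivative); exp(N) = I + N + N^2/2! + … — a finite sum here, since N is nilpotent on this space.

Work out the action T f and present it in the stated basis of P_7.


g(x) = 5x^7 + (140/3)x^6 + (2225/12)x^5 + (10975/27)x^4 + (171433/324)x^3 + (32873/81)x^2 + (122156/729)x + 61328/2187

order-1 term: (140/3)x^6 - (25/3)x^4 - 7x^2
order-2 term: (560/3)x^5 - (200/9)x^3 - (28/3)x
order-3 term: (11200/27)x^4 - (800/27)x^2 - 112/27
order-4 term: (44800/81)x^3 - (1600/81)x
order-5 term: (35840/81)x^2 - 1280/243
order-6 term: (143360/729)x
order-7 term: 81920/2187
the series for exp((4/3)D) f terminates at order 7
exp((4/3)D) f = 5x^7 + (140/3)x^6 + (2225/12)x^5 + (10975/27)x^4 + (171433/324)x^3 + (32873/81)x^2 + (122156/729)x + 61328/2187


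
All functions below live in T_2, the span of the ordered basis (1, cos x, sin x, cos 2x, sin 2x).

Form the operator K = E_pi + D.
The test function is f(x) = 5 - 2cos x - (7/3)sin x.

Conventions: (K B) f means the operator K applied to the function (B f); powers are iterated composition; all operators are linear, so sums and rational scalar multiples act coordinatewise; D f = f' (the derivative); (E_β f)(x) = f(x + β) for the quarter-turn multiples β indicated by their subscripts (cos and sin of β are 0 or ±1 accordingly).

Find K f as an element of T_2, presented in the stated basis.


E_pi f = 5 + 2cos x + (7/3)sin x
D f = -(7/3)cos x + 2sin x
(E_pi + D) f = 5 - (1/3)cos x + (13/3)sin x

g(x) = 5 - (1/3)cos x + (13/3)sin x


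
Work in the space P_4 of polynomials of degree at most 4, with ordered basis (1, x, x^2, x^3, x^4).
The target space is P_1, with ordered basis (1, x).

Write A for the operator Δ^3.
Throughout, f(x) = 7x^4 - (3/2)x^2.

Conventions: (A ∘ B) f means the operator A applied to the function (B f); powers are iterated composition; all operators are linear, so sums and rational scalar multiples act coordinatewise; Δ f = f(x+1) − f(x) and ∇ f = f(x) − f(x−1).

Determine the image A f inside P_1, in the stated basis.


the result is g(x) = 168x + 252

Δ f = 28x^3 + 42x^2 + 25x + 11/2
Δ Δ f = 84x^2 + 168x + 95
Δ Δ Δ f = 168x + 252


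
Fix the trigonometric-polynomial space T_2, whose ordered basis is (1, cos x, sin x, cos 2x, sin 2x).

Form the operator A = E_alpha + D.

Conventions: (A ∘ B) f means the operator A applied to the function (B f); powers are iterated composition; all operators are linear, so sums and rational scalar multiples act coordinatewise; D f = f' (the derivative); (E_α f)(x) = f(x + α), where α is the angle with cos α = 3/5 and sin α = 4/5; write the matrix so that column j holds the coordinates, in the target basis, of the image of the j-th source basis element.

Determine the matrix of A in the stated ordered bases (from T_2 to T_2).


image of 1: 1
image of cos x: (3/5)cos x - (9/5)sin x
image of sin x: (9/5)cos x + (3/5)sin x
image of cos 2x: -(7/25)cos 2x - (74/25)sin 2x
image of sin 2x: (74/25)cos 2x - (7/25)sin 2x
each image's coordinates form column j of the matrix

the matrix is [[1, 0, 0, 0, 0]; [0, 3/5, 9/5, 0, 0]; [0, -9/5, 3/5, 0, 0]; [0, 0, 0, -7/25, 74/25]; [0, 0, 0, -74/25, -7/25]] (rows listed top to bottom)


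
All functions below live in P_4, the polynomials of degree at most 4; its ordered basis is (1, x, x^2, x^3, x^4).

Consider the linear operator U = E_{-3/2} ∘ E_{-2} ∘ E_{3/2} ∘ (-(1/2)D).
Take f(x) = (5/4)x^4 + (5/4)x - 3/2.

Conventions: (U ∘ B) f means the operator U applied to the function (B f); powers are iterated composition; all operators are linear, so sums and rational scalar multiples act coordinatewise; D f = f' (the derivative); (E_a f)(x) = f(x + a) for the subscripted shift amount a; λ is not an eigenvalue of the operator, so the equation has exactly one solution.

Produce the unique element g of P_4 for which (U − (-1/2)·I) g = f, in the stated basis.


write g with unknown coordinates in the stated basis and equate coefficients in (U − (-1/2)·I) g = f
solving from the highest basis element down gives g = (5/2)x^4 + 10x^3 - 30x^2 - (115/2)x + 199/2
check: U g = -5x^3 + 15x^2 + 30x - 205/4
so U g − (-1/2)·g = (5/4)x^4 + (5/4)x - 3/2 = f ✓

the result is g(x) = (5/2)x^4 + 10x^3 - 30x^2 - (115/2)x + 199/2


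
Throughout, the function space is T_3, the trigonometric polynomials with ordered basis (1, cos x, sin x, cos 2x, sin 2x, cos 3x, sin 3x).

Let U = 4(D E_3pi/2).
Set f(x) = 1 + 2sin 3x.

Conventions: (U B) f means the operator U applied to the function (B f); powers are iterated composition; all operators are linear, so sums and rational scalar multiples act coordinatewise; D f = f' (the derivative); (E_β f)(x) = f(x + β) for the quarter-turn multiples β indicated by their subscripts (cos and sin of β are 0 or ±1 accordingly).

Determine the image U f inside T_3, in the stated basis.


the image equals g(x) = -24sin 3x

E_3pi/2 f = 1 + 2cos 3x
D E_3pi/2 f = -6sin 3x
(4(D E_3pi/2)) f = -24sin 3x


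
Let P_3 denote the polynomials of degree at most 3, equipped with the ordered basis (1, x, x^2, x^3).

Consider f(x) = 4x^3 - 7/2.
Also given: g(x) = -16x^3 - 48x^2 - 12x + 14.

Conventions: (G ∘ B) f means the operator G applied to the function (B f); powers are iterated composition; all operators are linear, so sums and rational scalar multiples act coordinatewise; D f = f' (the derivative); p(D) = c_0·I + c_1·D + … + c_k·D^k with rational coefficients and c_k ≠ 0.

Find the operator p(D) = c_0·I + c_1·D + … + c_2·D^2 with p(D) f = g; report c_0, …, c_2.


D^0 f = 4x^3 - 7/2
D^1 f = 12x^2
D^2 f = 24x
matching coefficients of g against c_0 f + c_1 Df + … from the top degree down determines the c_i
solution: c_0 = -4, c_1 = -4, c_2 = -1/2

p(D) = -4·I − 4·D − (1/2)·D^2, i.e. c_0 = -4, c_1 = -4, c_2 = -1/2


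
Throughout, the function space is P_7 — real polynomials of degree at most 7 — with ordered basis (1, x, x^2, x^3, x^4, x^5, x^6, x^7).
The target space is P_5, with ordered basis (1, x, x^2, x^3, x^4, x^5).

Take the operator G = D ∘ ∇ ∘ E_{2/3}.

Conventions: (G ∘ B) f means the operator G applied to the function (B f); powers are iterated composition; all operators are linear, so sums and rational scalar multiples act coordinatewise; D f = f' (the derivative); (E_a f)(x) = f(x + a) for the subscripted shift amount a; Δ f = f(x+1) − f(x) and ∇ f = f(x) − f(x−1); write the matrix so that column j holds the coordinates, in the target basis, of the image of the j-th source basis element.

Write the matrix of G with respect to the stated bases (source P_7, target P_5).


image of 1: 0
image of x: 0
image of x^2: 2
image of x^3: 6x + 1
image of x^4: 12x^2 + 4x + 4/3
image of x^5: 20x^3 + 10x^2 + (20/3)x + 25/27
image of x^6: 30x^4 + 20x^3 + 20x^2 + (50/9)x + 22/27
image of x^7: 42x^5 + 35x^4 + (140/3)x^3 + (175/9)x^2 + (154/27)x + 49/81
each image's coordinates form column j of the matrix

the matrix is [[0, 0, 2, 1, 4/3, 25/27, 22/27, 49/81]; [0, 0, 0, 6, 4, 20/3, 50/9, 154/27]; [0, 0, 0, 0, 12, 10, 20, 175/9]; [0, 0, 0, 0, 0, 20, 20, 140/3]; [0, 0, 0, 0, 0, 0, 30, 35]; [0, 0, 0, 0, 0, 0, 0, 42]] (rows listed top to bottom)


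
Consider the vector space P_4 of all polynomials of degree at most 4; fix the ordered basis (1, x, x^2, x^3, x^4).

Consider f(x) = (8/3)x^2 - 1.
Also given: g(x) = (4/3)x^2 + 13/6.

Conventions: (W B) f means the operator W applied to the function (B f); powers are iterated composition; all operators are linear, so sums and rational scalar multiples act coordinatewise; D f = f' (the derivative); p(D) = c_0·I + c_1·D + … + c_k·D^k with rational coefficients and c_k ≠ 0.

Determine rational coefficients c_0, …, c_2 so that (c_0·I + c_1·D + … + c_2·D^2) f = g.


D^0 f = (8/3)x^2 - 1
D^1 f = (16/3)x
D^2 f = 16/3
matching coefficients of g against c_0 f + c_1 Df + … from the top degree down determines the c_i
solution: c_0 = 1/2, c_1 = 0, c_2 = 1/2

c_0 = 1/2, c_1 = 0, c_2 = 1/2


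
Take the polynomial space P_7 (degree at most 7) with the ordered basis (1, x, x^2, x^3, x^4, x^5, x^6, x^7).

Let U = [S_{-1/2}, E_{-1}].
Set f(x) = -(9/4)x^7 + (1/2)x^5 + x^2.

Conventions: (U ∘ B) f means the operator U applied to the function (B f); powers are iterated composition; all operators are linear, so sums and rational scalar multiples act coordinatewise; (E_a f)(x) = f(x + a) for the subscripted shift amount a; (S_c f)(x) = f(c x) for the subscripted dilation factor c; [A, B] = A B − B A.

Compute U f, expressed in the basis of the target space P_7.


E_{-1} f = -(9/4)x^7 + (63/4)x^6 - (187/4)x^5 + (305/4)x^4 - (295/4)x^3 + (173/4)x^2 - (61/4)x + 11/4
S_{-1/2} E_{-1} f = (9/512)x^7 + (63/256)x^6 + (187/128)x^5 + (305/64)x^4 + (295/32)x^3 + (173/16)x^2 + (61/8)x + 11/4
S_{-1/2} f = (9/512)x^7 - (1/64)x^5 + (1/4)x^2
E_{-1} S_{-1/2} f = (9/512)x^7 - (63/512)x^6 + (181/512)x^5 - (275/512)x^4 + (235/512)x^3 + (19/512)x^2 - (233/512)x + 127/512
[S_{-1/2}, E_{-1}] f = (189/512)x^6 + (567/512)x^5 + (2715/512)x^4 + (4485/512)x^3 + (5517/512)x^2 + (4137/512)x + 1281/512

the image equals g(x) = (189/512)x^6 + (567/512)x^5 + (2715/512)x^4 + (4485/512)x^3 + (5517/512)x^2 + (4137/512)x + 1281/512


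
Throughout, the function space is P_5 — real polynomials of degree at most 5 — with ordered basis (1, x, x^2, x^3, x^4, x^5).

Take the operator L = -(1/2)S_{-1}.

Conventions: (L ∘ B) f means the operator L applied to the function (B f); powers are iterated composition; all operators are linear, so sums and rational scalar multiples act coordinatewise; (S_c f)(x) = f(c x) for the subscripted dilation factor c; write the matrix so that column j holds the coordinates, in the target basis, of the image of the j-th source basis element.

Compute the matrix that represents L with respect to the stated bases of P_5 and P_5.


image of 1: -1/2
image of x: (1/2)x
image of x^2: -(1/2)x^2
image of x^3: (1/2)x^3
image of x^4: -(1/2)x^4
image of x^5: (1/2)x^5
each image's coordinates form column j of the matrix

the matrix is [[-1/2, 0, 0, 0, 0, 0]; [0, 1/2, 0, 0, 0, 0]; [0, 0, -1/2, 0, 0, 0]; [0, 0, 0, 1/2, 0, 0]; [0, 0, 0, 0, -1/2, 0]; [0, 0, 0, 0, 0, 1/2]] (rows listed top to bottom)


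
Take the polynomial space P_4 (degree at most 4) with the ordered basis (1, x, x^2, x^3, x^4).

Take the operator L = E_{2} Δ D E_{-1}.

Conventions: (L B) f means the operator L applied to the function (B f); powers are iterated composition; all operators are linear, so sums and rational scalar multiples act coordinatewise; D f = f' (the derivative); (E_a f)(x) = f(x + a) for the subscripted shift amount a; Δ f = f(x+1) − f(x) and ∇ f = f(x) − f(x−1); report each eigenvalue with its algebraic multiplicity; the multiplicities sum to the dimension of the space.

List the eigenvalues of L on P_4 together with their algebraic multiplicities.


λ = 0 (multiplicity 5)

image of 1: 0
image of x: 0
image of x^2: 2
image of x^3: 6x + 9
image of x^4: 12x^2 + 36x + 28
the matrix is upper triangular; its diagonal is (0, 0, 0, 0, 0)
for a triangular matrix the eigenvalues are the diagonal entries, with algebraic multiplicity their repetition count


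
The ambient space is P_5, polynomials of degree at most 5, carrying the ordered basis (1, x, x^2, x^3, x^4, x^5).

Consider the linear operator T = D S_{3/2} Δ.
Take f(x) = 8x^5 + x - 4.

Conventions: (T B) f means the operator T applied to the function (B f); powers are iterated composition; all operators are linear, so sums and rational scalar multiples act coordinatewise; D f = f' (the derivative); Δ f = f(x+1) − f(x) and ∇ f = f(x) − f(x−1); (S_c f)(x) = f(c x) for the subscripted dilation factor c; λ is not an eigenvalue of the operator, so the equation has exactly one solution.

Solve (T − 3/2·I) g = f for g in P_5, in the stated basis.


the image equals g(x) = -(16/3)x^5 - 360x^3 - 360x^2 - (10202/3)x - 1824

write g with unknown coordinates in the stated basis and equate coefficients in (T − 3/2·I) g = f
solving from the highest basis element down gives g = -(16/3)x^5 - 360x^3 - 360x^2 - (10202/3)x - 1824
check: T g = -540x^3 - 540x^2 - 5100x - 2740
so T g − 3/2·g = 8x^5 + x - 4 = f ✓


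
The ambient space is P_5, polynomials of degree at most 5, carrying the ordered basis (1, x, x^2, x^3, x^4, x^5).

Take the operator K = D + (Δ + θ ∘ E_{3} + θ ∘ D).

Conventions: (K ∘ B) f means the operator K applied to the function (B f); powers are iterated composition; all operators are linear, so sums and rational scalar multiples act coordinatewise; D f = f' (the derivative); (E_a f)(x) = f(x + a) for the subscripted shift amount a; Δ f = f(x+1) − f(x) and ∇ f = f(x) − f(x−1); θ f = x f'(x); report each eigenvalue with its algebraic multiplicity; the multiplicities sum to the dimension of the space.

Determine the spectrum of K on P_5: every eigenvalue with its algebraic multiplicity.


λ = 0 (multiplicity 1), λ = 1 (multiplicity 1), λ = 2 (multiplicity 1), λ = 3 (multiplicity 1), λ = 4 (multiplicity 1), λ = 5 (multiplicity 1)

image of 1: 0
image of x: x + 2
image of x^2: 2x^2 + 12x + 1
image of x^3: 3x^3 + 30x^2 + 30x + 1
image of x^4: 4x^4 + 56x^3 + 114x^2 + 112x + 1
image of x^5: 5x^5 + 90x^4 + 280x^3 + 550x^2 + 410x + 1
the matrix is upper triangular; its diagonal is (0, 1, 2, 3, 4, 5)
for a triangular matrix the eigenvalues are the diagonal entries, with algebraic multiplicity their repetition count


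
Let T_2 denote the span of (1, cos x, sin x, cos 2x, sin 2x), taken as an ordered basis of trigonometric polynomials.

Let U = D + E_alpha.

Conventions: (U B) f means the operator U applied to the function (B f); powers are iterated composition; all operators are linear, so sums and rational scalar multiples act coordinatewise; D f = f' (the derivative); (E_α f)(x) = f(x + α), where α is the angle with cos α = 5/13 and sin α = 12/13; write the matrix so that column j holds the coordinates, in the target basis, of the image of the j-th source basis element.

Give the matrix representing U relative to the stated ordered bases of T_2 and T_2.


image of 1: 1
image of cos x: (5/13)cos x - (25/13)sin x
image of sin x: (25/13)cos x + (5/13)sin x
image of cos 2x: -(119/169)cos 2x - (458/169)sin 2x
image of sin 2x: (458/169)cos 2x - (119/169)sin 2x
each image's coordinates form column j of the matrix

the matrix is [[1, 0, 0, 0, 0]; [0, 5/13, 25/13, 0, 0]; [0, -25/13, 5/13, 0, 0]; [0, 0, 0, -119/169, 458/169]; [0, 0, 0, -458/169, -119/169]] (rows listed top to bottom)


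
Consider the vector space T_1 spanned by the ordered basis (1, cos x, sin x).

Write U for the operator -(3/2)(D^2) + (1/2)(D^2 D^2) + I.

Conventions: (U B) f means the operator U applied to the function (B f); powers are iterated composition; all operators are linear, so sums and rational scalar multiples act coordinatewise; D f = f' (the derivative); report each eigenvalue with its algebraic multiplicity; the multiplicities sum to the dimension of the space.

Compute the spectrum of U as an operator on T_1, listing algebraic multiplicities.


image of 1: 1
image of cos x: 3cos x
image of sin x: 3sin x
the matrix is diagonal; its diagonal is (1, 3, 3)
for a triangular matrix the eigenvalues are the diagonal entries, with algebraic multiplicity their repetition count

λ = 1 (multiplicity 1), λ = 3 (multiplicity 2)
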